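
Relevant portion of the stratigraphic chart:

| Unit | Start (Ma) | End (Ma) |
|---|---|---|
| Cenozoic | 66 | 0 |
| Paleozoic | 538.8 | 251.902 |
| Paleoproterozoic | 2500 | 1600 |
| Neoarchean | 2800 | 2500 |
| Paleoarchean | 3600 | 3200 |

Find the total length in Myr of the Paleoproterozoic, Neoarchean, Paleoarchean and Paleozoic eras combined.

Each duration: Paleoproterozoic = 900; Neoarchean = 300; Paleoarchean = 400; Paleozoic = 286.898.
Sum: 900 + 300 + 400 + 286.898 = 1886.898 Myr.

1886.898 million years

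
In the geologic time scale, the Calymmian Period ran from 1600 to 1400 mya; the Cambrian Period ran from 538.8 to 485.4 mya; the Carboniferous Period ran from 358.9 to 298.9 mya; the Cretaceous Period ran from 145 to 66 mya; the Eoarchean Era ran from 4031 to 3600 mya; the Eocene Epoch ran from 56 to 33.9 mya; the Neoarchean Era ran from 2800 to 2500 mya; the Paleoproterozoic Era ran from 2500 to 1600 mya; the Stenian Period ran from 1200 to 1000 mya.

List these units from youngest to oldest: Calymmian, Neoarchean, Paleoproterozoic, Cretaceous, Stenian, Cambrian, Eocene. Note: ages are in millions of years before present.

Sorting by start age (ascending Ma, since larger Ma = older): Eocene began 56, Cretaceous began 145, Cambrian began 538.8, Stenian began 1200, Calymmian began 1600, Paleoproterozoic began 2500, Neoarchean began 2800.

Eocene, Cretaceous, Cambrian, Stenian, Calymmian, Paleoproterozoic, Neoarchean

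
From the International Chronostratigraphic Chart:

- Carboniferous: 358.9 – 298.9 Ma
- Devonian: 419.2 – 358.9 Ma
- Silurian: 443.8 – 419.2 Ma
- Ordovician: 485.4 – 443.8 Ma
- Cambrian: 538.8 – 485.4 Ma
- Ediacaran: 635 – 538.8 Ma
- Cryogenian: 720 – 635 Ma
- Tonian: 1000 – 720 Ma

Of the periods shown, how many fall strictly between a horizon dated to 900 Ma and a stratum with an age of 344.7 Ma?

6

900 Ma sits inside the Tonian (1000–720) and 344.7 Ma inside the Carboniferous (358.9–298.9); neither of those is wholly between the two dates.
The listed periods lying completely between them are Cryogenian, Ediacaran, Cambrian, Ordovician, Silurian, Devonian — 6 in all.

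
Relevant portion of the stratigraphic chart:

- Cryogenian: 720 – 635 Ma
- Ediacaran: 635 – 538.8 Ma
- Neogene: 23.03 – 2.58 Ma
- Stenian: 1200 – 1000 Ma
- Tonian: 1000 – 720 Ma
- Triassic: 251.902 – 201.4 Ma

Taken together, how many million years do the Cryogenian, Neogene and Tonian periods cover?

385.45 million years

Each duration: Cryogenian = 85; Neogene = 20.45; Tonian = 280.
Sum: 85 + 20.45 + 280 = 385.45 Myr.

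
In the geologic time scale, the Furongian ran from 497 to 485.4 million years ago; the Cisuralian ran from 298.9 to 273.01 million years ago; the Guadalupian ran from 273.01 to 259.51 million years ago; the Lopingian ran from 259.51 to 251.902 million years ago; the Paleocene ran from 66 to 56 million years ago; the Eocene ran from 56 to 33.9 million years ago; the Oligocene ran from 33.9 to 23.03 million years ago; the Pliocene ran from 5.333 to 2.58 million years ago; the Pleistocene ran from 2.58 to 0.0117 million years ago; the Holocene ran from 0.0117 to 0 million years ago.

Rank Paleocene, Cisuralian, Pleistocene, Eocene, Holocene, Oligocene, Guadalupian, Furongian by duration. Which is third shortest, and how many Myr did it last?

Paleocene, 10 million years

Start − end for each: Paleocene 66 − 56 = 10; Cisuralian 298.9 − 273.01 = 25.89; Pleistocene 2.58 − 0.0117 = 2.5683; Eocene 56 − 33.9 = 22.1; Holocene 0.0117 − 0 = 0.0117; Oligocene 33.9 − 23.03 = 10.87; Guadalupian 273.01 − 259.51 = 13.5; Furongian 497 − 485.4 = 11.6.
Ranking these from shortest: Holocene < Pleistocene < Paleocene < Oligocene < Furongian < Guadalupian < Eocene < Cisuralian.
Position 3 in that ranking is Paleocene, which lasted 10 Myr.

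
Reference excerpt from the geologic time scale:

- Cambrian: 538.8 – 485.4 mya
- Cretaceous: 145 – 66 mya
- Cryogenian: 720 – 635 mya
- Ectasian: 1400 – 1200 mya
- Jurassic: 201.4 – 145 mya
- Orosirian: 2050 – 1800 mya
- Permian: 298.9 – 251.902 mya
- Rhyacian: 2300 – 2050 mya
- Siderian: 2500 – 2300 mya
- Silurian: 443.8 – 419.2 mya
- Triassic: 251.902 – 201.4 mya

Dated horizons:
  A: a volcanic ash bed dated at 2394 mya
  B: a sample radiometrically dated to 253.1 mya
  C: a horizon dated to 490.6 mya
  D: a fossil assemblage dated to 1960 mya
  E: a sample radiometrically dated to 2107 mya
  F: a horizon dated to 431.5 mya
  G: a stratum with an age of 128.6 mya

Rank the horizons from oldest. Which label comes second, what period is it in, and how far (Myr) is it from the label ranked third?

E, in the Rhyacian; 147 million years to D

Sorted oldest-first by Ma: A (2394), E (2107), D (1960), C (490.6), F (431.5), B (253.1), G (128.6).
The second oldest is E at 2107 Ma, which lies in 2300–2050 Ma: the Rhyacian.
The third oldest is D at 1960 Ma; separation = |2107 − 1960| = 147 Myr.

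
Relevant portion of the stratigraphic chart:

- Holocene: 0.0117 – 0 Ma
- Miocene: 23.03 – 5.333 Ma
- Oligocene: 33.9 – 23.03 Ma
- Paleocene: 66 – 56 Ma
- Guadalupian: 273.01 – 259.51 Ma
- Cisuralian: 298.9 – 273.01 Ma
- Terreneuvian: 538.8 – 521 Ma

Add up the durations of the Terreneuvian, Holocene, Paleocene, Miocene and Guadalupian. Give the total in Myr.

Each duration: Terreneuvian = 17.8; Holocene = 0.0117; Paleocene = 10; Miocene = 17.697; Guadalupian = 13.5.
Sum: 17.8 + 0.0117 + 10 + 17.697 + 13.5 = 59.0087 Myr.

59.0087 million years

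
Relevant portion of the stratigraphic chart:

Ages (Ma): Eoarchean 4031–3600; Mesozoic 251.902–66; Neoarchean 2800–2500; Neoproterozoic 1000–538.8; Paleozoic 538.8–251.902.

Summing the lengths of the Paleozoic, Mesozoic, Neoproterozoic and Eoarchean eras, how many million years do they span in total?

Each duration: Paleozoic = 286.898; Mesozoic = 185.902; Neoproterozoic = 461.2; Eoarchean = 431.
Sum: 286.898 + 185.902 + 461.2 + 431 = 1365 Myr.

1365 million years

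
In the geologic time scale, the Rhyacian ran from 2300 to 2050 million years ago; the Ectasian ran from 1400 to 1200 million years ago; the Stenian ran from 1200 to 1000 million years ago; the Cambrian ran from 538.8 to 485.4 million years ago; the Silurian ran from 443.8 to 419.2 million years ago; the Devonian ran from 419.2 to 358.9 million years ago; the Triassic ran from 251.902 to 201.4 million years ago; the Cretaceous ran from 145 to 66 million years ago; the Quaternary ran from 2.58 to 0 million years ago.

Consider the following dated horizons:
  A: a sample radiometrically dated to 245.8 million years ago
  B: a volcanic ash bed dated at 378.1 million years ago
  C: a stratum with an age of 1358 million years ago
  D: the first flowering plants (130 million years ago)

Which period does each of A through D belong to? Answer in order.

Match each age against the start–end ranges in the excerpt: A = 245.8 Ma → Triassic (251.902–201.4); B = 378.1 Ma → Devonian (419.2–358.9); C = 1358 Ma → Ectasian (1400–1200); D = 130 Ma → Cretaceous (145–66).

A — Triassic; B — Devonian; C — Ectasian; D — Cretaceous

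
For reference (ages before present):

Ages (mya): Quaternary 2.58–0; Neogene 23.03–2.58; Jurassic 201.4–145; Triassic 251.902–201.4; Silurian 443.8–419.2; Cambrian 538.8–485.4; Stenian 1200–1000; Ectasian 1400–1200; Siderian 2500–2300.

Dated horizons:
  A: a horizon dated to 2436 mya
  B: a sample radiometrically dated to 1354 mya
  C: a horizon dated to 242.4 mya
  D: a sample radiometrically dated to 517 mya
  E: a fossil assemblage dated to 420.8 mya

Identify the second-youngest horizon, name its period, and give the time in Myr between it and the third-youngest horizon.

Smaller Ma means younger, so youngest first: C 242.4 < E 420.8 < D 517 < B 1354 < A 2436.
Counting 2 along gives E (420.8 Ma); the excerpt puts that inside the Silurian, 443.8–419.2 Ma.
Next in line is D (517 Ma), and 517 − 420.8 = 96.2 Myr.

E, in the Silurian; 96.2 million years to D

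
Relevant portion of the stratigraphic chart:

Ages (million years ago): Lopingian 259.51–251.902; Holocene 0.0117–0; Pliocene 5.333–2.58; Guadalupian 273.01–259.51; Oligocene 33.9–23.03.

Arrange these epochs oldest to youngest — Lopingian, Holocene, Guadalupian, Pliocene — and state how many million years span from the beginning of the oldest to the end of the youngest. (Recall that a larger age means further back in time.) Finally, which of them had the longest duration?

Start ages (Ma): Guadalupian 273.01, Lopingian 259.51, Pliocene 5.333, Holocene 0.0117.
Ordered oldest to youngest: Guadalupian, Lopingian, Pliocene, Holocene.
Span = 273.01 − 0 = 273.01 Myr.
Durations: Guadalupian 13.5, Pliocene 2.753, Holocene 0.0117, Lopingian 7.608 → longest is Guadalupian (13.5 Myr).

Guadalupian, Lopingian, Pliocene, Holocene; total span 273.01 Myr; longest is Guadalupian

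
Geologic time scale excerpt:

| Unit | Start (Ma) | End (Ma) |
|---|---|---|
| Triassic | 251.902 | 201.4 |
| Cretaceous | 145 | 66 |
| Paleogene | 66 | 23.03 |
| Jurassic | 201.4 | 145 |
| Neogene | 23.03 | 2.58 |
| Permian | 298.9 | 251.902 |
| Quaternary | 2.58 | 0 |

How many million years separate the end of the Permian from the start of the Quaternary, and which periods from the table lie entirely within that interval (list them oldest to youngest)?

249.322 million years; Triassic, Jurassic, Cretaceous, Paleogene, Neogene

The Permian closes at 251.902 Ma and the Quaternary opens at 2.58 Ma, so the interval is 251.902 − 2.58 = 249.322 Myr.
A period fits inside if it starts at or after 251.902 Ma and ends at or before 2.58 Ma; oldest first that gives Triassic, Jurassic, Cretaceous, Paleogene, Neogene.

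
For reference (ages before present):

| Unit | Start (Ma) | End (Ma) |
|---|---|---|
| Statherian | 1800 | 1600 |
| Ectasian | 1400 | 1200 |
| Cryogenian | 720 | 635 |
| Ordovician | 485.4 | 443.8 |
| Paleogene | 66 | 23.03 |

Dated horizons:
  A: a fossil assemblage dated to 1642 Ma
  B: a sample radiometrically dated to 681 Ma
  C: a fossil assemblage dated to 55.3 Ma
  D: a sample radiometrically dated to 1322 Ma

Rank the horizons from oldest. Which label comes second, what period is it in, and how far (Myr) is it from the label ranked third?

Sorted oldest-first by Ma: A (1642), D (1322), B (681), C (55.3).
The second oldest is D at 1322 Ma, which lies in 1400–1200 Ma: the Ectasian.
The third oldest is B at 681 Ma; separation = |1322 − 681| = 641 Myr.

D, in the Ectasian; 641 million years to B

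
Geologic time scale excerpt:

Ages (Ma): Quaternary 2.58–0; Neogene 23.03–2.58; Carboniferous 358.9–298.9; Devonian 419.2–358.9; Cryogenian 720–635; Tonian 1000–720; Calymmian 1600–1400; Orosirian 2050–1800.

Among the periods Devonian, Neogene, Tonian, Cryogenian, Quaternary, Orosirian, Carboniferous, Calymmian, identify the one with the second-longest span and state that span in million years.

Start − end for each: Devonian 419.2 − 358.9 = 60.3; Neogene 23.03 − 2.58 = 20.45; Tonian 1000 − 720 = 280; Cryogenian 720 − 635 = 85; Quaternary 2.58 − 0 = 2.58; Orosirian 2050 − 1800 = 250; Carboniferous 358.9 − 298.9 = 60; Calymmian 1600 − 1400 = 200.
Ranking these from longest: Tonian > Orosirian > Calymmian > Cryogenian > Devonian > Carboniferous > Neogene > Quaternary.
Position 2 in that ranking is Orosirian, which lasted 250 Myr.

Orosirian, 250 million years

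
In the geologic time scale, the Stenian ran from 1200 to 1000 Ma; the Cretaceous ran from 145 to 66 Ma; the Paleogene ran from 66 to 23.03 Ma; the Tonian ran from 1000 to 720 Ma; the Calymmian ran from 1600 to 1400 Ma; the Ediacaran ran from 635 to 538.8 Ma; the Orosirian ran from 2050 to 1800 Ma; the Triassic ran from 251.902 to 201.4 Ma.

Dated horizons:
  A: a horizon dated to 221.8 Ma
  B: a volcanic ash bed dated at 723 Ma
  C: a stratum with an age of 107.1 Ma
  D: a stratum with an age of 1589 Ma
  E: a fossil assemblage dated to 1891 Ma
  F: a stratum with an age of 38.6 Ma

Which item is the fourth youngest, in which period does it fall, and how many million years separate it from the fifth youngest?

Sorted youngest-first by Ma: F (38.6), C (107.1), A (221.8), B (723), D (1589), E (1891).
The fourth youngest is B at 723 Ma, which lies in 1000–720 Ma: the Tonian.
The fifth youngest is D at 1589 Ma; separation = |723 − 1589| = 866 Myr.

B, in the Tonian; 866 million years to D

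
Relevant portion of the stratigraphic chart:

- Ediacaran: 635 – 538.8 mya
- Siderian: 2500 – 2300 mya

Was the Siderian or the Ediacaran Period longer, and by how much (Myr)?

Siderian: 2500 − 2300 = 200 Myr.
Ediacaran: 635 − 538.8 = 96.2 Myr.
Difference: 200 − 96.2 = 103.8 Myr, so the Siderian was longer.

Siderian, by 103.8 million years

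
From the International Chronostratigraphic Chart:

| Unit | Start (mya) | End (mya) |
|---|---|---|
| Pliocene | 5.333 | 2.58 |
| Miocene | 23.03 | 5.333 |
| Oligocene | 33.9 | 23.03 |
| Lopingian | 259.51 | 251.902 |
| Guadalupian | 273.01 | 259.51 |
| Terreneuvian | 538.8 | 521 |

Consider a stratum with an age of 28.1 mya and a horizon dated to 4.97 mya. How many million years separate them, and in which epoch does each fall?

23.13 million years apart; the first in the Oligocene, the second in the Pliocene

Elapsed time: 28.1 − 4.97 = 23.13 Myr.
28.1 Ma lies within 33.9–23.03 Ma: Oligocene.
4.97 Ma lies within 5.333–2.58 Ma: Pliocene.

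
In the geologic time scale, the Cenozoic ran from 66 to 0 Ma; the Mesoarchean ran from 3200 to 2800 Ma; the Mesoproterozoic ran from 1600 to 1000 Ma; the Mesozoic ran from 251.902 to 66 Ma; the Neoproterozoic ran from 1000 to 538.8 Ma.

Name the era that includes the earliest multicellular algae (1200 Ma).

Mesoproterozoic

1200 Ma lies between 1600 and 1000 Ma, so it falls in the Mesoproterozoic.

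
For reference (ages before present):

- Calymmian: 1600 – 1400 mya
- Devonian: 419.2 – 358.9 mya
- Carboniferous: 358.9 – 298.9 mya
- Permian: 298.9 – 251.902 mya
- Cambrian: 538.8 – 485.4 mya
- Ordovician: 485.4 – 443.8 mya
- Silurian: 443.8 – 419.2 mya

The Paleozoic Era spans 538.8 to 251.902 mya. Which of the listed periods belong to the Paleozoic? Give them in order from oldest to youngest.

Cambrian, Ordovician, Silurian, Devonian, Carboniferous, Permian

Periods with both bounds inside 538.8–251.902 Ma: Cambrian (538.8–485.4), Ordovician (485.4–443.8), Silurian (443.8–419.2), Devonian (419.2–358.9), Carboniferous (358.9–298.9), Permian (298.9–251.902).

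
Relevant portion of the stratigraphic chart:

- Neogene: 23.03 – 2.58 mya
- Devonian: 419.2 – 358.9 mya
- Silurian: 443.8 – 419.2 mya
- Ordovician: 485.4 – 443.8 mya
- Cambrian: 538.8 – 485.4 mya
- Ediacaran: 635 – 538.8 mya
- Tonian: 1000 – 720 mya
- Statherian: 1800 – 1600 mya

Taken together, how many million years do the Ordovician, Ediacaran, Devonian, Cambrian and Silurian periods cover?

276.1 million years

Duration is start − end for each: (485.4 − 443.8) + (635 − 538.8) + (419.2 − 358.9) + (538.8 − 485.4) + (443.8 − 419.2).
That is 41.6 + 96.2 + 60.3 + 53.4 + 24.6, which totals 276.1 million years.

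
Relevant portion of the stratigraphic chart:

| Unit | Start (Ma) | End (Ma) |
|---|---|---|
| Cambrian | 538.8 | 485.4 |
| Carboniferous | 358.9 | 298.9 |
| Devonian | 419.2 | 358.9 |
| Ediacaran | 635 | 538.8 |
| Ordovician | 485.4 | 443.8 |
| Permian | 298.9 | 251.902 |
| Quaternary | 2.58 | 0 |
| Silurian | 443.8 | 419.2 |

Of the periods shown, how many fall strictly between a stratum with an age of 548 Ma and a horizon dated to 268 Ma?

548 Ma sits inside the Ediacaran (635–538.8) and 268 Ma inside the Permian (298.9–251.902); neither of those is wholly between the two dates.
The listed periods lying completely between them are Cambrian, Ordovician, Silurian, Devonian, Carboniferous — 5 in all.

5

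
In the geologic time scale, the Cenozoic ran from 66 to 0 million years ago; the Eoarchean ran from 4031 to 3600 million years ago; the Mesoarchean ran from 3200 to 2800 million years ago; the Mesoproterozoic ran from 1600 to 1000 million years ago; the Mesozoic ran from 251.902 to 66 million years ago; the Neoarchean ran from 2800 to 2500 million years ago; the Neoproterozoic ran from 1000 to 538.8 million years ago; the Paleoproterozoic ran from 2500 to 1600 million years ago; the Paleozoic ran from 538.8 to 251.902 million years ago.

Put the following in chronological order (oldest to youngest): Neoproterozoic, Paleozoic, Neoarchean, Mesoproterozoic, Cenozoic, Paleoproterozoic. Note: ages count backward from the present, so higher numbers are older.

Neoarchean, then Paleoproterozoic, then Mesoproterozoic, then Neoproterozoic, then Paleozoic, then Cenozoic

The oldest of these is Neoarchean (starts 2800 Ma) and the youngest is Cenozoic (ends 0 Ma).
In between, by decreasing start age: Paleoproterozoic (2500), Mesoproterozoic (1600), Neoproterozoic (1000), Paleozoic (538.8).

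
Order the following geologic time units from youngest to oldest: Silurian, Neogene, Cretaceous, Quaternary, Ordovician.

Era membership (oldest first within each) — Paleozoic: Ordovician, Silurian; Mesozoic: Cretaceous; Cenozoic: Neogene, Quaternary. Paleozoic precedes Mesozoic, which precedes Cenozoic. Concatenating the groups in that era order and then reversing gives youngest to oldest.

Quaternary → Neogene → Cretaceous → Silurian → Ordovician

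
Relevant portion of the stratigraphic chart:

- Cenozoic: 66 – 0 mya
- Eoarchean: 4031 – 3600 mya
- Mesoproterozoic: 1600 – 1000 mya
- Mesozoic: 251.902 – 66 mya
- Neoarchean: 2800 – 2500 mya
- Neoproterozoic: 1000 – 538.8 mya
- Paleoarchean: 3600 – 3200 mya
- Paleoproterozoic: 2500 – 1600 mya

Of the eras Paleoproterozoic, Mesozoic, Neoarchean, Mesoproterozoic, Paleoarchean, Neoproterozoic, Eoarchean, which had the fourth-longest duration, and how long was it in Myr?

Durations: Paleoproterozoic 900; Mesozoic 185.902; Neoarchean 300; Mesoproterozoic 600; Paleoarchean 400; Neoproterozoic 461.2; Eoarchean 431 Myr.
Sorted longest-first: Paleoproterozoic (900), Mesoproterozoic (600), Neoproterozoic (461.2), Eoarchean (431), Paleoarchean (400), Neoarchean (300), Mesozoic (185.902).
The fourth longest is Eoarchean at 431 Myr.

Eoarchean, 431 million years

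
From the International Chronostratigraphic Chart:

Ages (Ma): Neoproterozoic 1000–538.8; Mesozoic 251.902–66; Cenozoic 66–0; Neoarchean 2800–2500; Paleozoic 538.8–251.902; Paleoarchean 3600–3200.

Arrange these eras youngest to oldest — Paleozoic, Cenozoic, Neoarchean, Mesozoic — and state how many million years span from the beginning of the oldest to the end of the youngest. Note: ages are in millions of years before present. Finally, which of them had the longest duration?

Cenozoic, Mesozoic, Paleozoic, Neoarchean; total span 2800 Myr; longest is Neoarchean

From the excerpt: Paleozoic 538.8–251.902; Cenozoic 66–0; Neoarchean 2800–2500; Mesozoic 251.902–66 (Ma).
Larger Ma is earlier, so the oldest is Neoarchean and the youngest is Cenozoic; youngest to oldest: Cenozoic, Mesozoic, Paleozoic, Neoarchean.
Oldest start 2800 minus youngest end 0 gives 2800 Myr overall.
Individual lengths (start − end): Neoarchean 300; Cenozoic 66; Paleozoic 286.898; Mesozoic 185.902. The largest is Neoarchean at 300 Myr.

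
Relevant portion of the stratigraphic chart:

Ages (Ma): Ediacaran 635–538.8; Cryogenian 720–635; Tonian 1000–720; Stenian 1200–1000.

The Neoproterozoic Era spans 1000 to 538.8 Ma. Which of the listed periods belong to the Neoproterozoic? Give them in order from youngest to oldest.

Ediacaran, Cryogenian, Tonian

Periods with both bounds inside 1000–538.8 Ma: Ediacaran (635–538.8), Cryogenian (720–635), Tonian (1000–720).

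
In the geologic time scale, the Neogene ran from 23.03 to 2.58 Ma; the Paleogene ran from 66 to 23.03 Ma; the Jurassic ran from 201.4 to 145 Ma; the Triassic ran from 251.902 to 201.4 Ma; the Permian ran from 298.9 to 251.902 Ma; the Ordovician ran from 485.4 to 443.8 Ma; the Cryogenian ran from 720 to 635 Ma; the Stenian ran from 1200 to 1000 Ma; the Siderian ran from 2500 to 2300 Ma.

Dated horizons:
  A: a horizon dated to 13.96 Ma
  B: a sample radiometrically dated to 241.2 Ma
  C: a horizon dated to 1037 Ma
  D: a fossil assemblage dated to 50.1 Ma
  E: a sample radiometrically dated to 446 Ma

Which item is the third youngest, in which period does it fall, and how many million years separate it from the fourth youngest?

Smaller Ma means younger, so youngest first: A 13.96 < D 50.1 < B 241.2 < E 446 < C 1037.
Counting 3 along gives B (241.2 Ma); the excerpt puts that inside the Triassic, 251.902–201.4 Ma.
Next in line is E (446 Ma), and 446 − 241.2 = 204.8 Myr.

B, in the Triassic; 204.8 million years to E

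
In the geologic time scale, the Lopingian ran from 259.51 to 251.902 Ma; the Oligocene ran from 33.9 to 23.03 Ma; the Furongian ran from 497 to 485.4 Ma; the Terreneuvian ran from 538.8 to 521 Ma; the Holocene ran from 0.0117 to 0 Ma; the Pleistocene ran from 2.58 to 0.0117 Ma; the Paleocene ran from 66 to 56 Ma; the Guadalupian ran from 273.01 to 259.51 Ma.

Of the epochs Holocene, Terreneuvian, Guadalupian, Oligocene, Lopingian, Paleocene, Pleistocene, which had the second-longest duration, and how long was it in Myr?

Guadalupian, 13.5 million years

Start − end for each: Holocene 0.0117 − 0 = 0.0117; Terreneuvian 538.8 − 521 = 17.8; Guadalupian 273.01 − 259.51 = 13.5; Oligocene 33.9 − 23.03 = 10.87; Lopingian 259.51 − 251.902 = 7.608; Paleocene 66 − 56 = 10; Pleistocene 2.58 − 0.0117 = 2.5683.
Ranking these from longest: Terreneuvian > Guadalupian > Oligocene > Paleocene > Lopingian > Pleistocene > Holocene.
Position 2 in that ranking is Guadalupian, which lasted 13.5 Myr.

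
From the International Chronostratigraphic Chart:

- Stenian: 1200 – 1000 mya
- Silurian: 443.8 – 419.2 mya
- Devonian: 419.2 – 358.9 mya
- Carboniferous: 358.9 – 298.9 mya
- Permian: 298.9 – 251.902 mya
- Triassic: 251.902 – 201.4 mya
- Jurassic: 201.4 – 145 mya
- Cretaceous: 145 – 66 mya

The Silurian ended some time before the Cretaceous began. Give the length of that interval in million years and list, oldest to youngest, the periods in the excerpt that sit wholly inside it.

274.2 million years; Devonian, Carboniferous, Permian, Triassic, Jurassic

End of Silurian = 419.2 Ma; start of Cretaceous = 145 Ma.
Gap = 419.2 − 145 = 274.2 Myr.
Periods wholly inside 419.2–145 Ma: Devonian (419.2–358.9), Carboniferous (358.9–298.9), Permian (298.9–251.902), Triassic (251.902–201.4), Jurassic (201.4–145).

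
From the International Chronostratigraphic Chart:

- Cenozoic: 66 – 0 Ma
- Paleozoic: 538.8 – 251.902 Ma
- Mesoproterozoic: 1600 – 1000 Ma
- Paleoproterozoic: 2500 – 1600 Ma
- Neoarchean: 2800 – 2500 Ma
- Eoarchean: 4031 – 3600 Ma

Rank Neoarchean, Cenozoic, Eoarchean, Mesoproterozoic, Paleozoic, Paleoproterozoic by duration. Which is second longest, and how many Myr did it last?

Mesoproterozoic, 600 million years

Start − end for each: Neoarchean 2800 − 2500 = 300; Cenozoic 66 − 0 = 66; Eoarchean 4031 − 3600 = 431; Mesoproterozoic 1600 − 1000 = 600; Paleozoic 538.8 − 251.902 = 286.898; Paleoproterozoic 2500 − 1600 = 900.
Ranking these from longest: Paleoproterozoic > Mesoproterozoic > Eoarchean > Neoarchean > Paleozoic > Cenozoic.
Position 2 in that ranking is Mesoproterozoic, which lasted 600 Myr.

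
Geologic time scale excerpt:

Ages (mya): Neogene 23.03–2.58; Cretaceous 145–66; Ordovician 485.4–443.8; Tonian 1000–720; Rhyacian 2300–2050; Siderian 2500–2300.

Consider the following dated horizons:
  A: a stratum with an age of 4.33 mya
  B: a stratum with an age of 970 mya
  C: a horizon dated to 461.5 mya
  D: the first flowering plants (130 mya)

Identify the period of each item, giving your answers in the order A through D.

A: 4.33 Ma lies in 23.03–2.58 Ma, so Neogene.
B: 970 Ma lies in 1000–720 Ma, so Tonian.
C: 461.5 Ma lies in 485.4–443.8 Ma, so Ordovician.
D: 130 Ma lies in 145–66 Ma, so Cretaceous.

A — Neogene; B — Tonian; C — Ordovician; D — Cretaceous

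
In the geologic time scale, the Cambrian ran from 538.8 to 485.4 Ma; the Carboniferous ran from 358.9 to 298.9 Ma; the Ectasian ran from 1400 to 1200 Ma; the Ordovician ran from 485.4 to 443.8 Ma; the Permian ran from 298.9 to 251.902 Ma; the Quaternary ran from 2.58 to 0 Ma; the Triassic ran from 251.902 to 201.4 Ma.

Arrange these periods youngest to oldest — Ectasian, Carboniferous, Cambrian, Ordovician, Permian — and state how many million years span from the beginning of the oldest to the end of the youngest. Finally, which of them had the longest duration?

Permian → Carboniferous → Ordovician → Cambrian → Ectasian; total span 1148.098 Myr; longest is Ectasian

Start ages (Ma): Ectasian 1400, Cambrian 538.8, Ordovician 485.4, Carboniferous 358.9, Permian 298.9.
Ordered youngest to oldest: Permian, Carboniferous, Ordovician, Cambrian, Ectasian.
Span = 1400 − 251.902 = 1148.098 Myr.
Durations: Cambrian 53.4, Ectasian 200, Ordovician 41.6, Permian 46.998, Carboniferous 60 → longest is Ectasian (200 Myr).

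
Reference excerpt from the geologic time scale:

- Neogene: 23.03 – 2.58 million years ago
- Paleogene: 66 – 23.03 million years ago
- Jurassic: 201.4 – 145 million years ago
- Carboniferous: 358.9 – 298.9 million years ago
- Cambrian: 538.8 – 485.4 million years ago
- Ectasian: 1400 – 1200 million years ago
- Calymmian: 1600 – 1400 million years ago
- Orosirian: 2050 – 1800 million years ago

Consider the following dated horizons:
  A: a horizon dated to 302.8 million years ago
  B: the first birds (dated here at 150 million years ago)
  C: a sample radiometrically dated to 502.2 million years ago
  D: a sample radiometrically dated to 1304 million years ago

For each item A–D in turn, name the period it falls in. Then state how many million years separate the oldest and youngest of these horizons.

A — Carboniferous; B — Jurassic; C — Cambrian; D — Ectasian; span 1154 million years

A: 302.8 Ma lies in 358.9–298.9 Ma, so Carboniferous.
B: 150 Ma lies in 201.4–145 Ma, so Jurassic.
C: 502.2 Ma lies in 538.8–485.4 Ma, so Cambrian.
D: 1304 Ma lies in 1400–1200 Ma, so Ectasian.
Oldest = 1304 Ma, youngest = 150 Ma → span 1154 Myr.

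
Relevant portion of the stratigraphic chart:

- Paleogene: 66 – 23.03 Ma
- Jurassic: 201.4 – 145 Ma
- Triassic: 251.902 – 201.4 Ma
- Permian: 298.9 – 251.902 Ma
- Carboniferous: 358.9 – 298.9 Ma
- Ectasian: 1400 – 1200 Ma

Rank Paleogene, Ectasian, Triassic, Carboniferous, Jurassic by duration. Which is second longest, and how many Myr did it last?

Start − end for each: Paleogene 66 − 23.03 = 42.97; Ectasian 1400 − 1200 = 200; Triassic 251.902 − 201.4 = 50.502; Carboniferous 358.9 − 298.9 = 60; Jurassic 201.4 − 145 = 56.4.
Ranking these from longest: Ectasian > Carboniferous > Jurassic > Triassic > Paleogene.
Position 2 in that ranking is Carboniferous, which lasted 60 Myr.

Carboniferous, 60 million years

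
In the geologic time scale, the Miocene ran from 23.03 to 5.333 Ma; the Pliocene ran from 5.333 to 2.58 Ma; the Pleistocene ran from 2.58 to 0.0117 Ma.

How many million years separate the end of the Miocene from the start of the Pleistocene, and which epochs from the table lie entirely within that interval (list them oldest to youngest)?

End of Miocene = 5.333 Ma; start of Pleistocene = 2.58 Ma.
Gap = 5.333 − 2.58 = 2.753 Myr.
Epochs wholly inside 5.333–2.58 Ma: Pliocene (5.333–2.58).

2.753 million years; Pliocene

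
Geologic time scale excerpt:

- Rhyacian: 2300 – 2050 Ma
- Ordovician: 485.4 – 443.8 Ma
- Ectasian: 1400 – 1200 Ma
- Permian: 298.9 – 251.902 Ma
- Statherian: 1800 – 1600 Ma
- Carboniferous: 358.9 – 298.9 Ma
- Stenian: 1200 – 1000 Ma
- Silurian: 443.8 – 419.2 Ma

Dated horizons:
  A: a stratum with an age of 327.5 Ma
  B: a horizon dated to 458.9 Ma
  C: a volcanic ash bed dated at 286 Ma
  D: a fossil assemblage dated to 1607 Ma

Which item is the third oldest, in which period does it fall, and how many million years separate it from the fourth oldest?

Larger Ma means older, so oldest first: D 1607 > B 458.9 > A 327.5 > C 286.
Counting 3 along gives A (327.5 Ma); the excerpt puts that inside the Carboniferous, 358.9–298.9 Ma.
Next in line is C (286 Ma), and 327.5 − 286 = 41.5 Myr.

A, in the Carboniferous; 41.5 million years to C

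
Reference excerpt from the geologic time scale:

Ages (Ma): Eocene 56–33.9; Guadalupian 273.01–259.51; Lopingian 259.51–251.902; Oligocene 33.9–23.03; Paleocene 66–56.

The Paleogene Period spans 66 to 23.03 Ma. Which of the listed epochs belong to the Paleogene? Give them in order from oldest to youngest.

Paleocene, Eocene, Oligocene

Epochs with both bounds inside 66–23.03 Ma: Paleocene (66–56), Eocene (56–33.9), Oligocene (33.9–23.03).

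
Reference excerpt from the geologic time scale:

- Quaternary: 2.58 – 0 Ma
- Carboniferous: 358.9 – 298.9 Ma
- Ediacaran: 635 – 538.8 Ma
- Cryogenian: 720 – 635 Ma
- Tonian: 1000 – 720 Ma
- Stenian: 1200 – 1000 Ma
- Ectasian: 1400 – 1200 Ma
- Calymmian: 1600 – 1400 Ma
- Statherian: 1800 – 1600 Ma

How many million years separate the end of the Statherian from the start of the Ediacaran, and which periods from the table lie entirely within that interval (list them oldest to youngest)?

965 million years; Calymmian, Ectasian, Stenian, Tonian, Cryogenian

End of Statherian = 1600 Ma; start of Ediacaran = 635 Ma.
Gap = 1600 − 635 = 965 Myr.
Periods wholly inside 1600–635 Ma: Calymmian (1600–1400), Ectasian (1400–1200), Stenian (1200–1000), Tonian (1000–720), Cryogenian (720–635).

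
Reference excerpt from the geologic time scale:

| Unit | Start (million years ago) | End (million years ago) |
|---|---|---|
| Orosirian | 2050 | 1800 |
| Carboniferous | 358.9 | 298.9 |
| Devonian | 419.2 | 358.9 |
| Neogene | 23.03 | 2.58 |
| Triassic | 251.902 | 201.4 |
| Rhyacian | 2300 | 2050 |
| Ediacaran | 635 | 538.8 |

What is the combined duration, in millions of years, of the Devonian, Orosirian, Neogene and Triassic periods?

381.252 million years

Duration is start − end for each: (419.2 − 358.9) + (2050 − 1800) + (23.03 − 2.58) + (251.902 − 201.4).
That is 60.3 + 250 + 20.45 + 50.502, which totals 381.252 million years.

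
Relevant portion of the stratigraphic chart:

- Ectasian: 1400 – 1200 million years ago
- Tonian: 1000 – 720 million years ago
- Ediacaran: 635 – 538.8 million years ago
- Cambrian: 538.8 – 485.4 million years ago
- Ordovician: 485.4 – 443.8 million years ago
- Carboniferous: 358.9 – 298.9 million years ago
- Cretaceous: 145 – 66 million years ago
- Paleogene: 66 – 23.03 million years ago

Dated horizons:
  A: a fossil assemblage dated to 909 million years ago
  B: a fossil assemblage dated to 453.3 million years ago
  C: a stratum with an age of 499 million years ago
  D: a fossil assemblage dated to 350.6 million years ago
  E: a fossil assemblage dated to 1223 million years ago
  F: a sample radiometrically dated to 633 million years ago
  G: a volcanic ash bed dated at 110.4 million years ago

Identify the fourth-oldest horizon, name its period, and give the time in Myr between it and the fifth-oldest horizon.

Sorted oldest-first by Ma: E (1223), A (909), F (633), C (499), B (453.3), D (350.6), G (110.4).
The fourth oldest is C at 499 Ma, which lies in 538.8–485.4 Ma: the Cambrian.
The fifth oldest is B at 453.3 Ma; separation = |499 − 453.3| = 45.7 Myr.

C, in the Cambrian; 45.7 million years to B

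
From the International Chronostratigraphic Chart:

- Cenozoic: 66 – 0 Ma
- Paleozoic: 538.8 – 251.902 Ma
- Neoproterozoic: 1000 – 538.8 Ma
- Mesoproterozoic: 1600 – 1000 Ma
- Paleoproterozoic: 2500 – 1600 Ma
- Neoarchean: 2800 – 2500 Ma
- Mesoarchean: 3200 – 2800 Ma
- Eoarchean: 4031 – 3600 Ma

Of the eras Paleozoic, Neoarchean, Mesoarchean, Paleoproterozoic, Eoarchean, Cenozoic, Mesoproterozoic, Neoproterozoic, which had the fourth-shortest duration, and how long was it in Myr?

Mesoarchean, 400 million years

Start − end for each: Paleozoic 538.8 − 251.902 = 286.898; Neoarchean 2800 − 2500 = 300; Mesoarchean 3200 − 2800 = 400; Paleoproterozoic 2500 − 1600 = 900; Eoarchean 4031 − 3600 = 431; Cenozoic 66 − 0 = 66; Mesoproterozoic 1600 − 1000 = 600; Neoproterozoic 1000 − 538.8 = 461.2.
Ranking these from shortest: Cenozoic < Paleozoic < Neoarchean < Mesoarchean < Eoarchean < Neoproterozoic < Mesoproterozoic < Paleoproterozoic.
Position 4 in that ranking is Mesoarchean, which lasted 400 Myr.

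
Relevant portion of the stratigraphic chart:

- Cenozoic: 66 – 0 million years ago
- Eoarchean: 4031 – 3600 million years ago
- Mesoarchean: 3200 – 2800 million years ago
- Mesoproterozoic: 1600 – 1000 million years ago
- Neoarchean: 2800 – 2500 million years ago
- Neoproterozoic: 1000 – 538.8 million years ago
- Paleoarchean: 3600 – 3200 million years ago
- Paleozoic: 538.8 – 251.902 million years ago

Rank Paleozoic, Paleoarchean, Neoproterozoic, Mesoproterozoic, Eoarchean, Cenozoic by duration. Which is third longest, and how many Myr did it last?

Durations: Paleozoic 286.898; Paleoarchean 400; Neoproterozoic 461.2; Mesoproterozoic 600; Eoarchean 431; Cenozoic 66 Myr.
Sorted longest-first: Mesoproterozoic (600), Neoproterozoic (461.2), Eoarchean (431), Paleoarchean (400), Paleozoic (286.898), Cenozoic (66).
The third longest is Eoarchean at 431 Myr.

Eoarchean, 431 million years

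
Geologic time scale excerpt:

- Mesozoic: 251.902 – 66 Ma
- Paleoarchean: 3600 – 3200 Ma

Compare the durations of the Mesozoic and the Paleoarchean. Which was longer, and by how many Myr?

Paleoarchean, by 214.098 million years

Mesozoic: 251.902 − 66 = 185.902 Myr.
Paleoarchean: 3600 − 3200 = 400 Myr.
Difference: 400 − 185.902 = 214.098 Myr, so the Paleoarchean was longer.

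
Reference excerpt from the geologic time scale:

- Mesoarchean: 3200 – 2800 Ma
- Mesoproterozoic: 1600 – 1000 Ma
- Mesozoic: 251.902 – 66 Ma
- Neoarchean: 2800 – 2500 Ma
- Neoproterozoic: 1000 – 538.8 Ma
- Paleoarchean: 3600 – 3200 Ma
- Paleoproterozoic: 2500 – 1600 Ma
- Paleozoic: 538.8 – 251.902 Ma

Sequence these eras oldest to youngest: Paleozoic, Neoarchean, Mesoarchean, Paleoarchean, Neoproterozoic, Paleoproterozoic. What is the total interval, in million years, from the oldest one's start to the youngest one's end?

From the excerpt: Paleozoic 538.8–251.902; Neoarchean 2800–2500; Mesoarchean 3200–2800; Paleoarchean 3600–3200; Neoproterozoic 1000–538.8; Paleoproterozoic 2500–1600 (Ma).
Larger Ma is earlier, so the oldest is Paleoarchean and the youngest is Paleozoic; oldest to youngest: Paleoarchean, Mesoarchean, Neoarchean, Paleoproterozoic, Neoproterozoic, Paleozoic.
Oldest start 3600 minus youngest end 251.902 gives 3348.098 Myr overall.

Paleoarchean, Mesoarchean, Neoarchean, Paleoproterozoic, Neoproterozoic, Paleozoic; total span 3348.098 Myr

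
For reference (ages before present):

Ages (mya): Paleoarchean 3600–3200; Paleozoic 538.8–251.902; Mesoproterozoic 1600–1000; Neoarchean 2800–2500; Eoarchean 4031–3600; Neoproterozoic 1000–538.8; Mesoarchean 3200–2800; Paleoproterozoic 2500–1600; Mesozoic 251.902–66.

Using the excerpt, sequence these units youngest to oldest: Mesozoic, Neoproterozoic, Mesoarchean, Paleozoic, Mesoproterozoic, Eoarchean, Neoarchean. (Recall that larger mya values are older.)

Mesozoic, Paleozoic, Neoproterozoic, Mesoproterozoic, Neoarchean, Mesoarchean, Eoarchean

The oldest of these is Eoarchean (starts 4031 Ma) and the youngest is Mesozoic (ends 66 Ma).
In between, by decreasing start age: Mesoarchean (3200), Neoarchean (2800), Mesoproterozoic (1600), Neoproterozoic (1000), Paleozoic (538.8).
Listing youngest first means reversing that sequence.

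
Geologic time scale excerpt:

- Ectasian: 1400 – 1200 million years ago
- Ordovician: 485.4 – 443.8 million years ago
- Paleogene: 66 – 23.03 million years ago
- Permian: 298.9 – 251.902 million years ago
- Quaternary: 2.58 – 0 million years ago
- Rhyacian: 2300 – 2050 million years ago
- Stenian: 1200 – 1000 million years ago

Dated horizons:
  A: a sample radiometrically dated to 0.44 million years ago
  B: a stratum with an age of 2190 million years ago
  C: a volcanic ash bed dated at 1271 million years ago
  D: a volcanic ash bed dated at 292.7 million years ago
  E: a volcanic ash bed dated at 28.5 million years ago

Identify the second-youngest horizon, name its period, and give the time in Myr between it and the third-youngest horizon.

E, in the Paleogene; 264.2 million years to D

Sorted youngest-first by Ma: A (0.44), E (28.5), D (292.7), C (1271), B (2190).
The second youngest is E at 28.5 Ma, which lies in 66–23.03 Ma: the Paleogene.
The third youngest is D at 292.7 Ma; separation = |28.5 − 292.7| = 264.2 Myr.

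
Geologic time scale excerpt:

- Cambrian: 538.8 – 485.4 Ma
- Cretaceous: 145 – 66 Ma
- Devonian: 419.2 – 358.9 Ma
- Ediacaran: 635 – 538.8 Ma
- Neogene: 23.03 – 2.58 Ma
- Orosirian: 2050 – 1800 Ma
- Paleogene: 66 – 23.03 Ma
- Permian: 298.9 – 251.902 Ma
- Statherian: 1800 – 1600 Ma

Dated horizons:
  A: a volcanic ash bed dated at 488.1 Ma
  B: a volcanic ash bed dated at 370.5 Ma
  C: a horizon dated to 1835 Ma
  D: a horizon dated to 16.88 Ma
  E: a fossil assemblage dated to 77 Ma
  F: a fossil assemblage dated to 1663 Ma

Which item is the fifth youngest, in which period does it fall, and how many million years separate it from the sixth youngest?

F, in the Statherian; 172 million years to C

Smaller Ma means younger, so youngest first: D 16.88 < E 77 < B 370.5 < A 488.1 < F 1663 < C 1835.
Counting 5 along gives F (1663 Ma); the excerpt puts that inside the Statherian, 1800–1600 Ma.
Next in line is C (1835 Ma), and 1835 − 1663 = 172 Myr.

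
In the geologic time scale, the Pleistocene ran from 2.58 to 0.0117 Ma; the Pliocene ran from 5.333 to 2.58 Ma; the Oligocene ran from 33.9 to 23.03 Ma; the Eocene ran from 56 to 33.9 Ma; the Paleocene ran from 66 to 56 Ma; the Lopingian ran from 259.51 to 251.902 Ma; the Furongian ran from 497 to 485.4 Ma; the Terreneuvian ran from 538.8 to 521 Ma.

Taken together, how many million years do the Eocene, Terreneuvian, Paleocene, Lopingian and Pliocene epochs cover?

Each duration: Eocene = 22.1; Terreneuvian = 17.8; Paleocene = 10; Lopingian = 7.608; Pliocene = 2.753.
Sum: 22.1 + 17.8 + 10 + 7.608 + 2.753 = 60.261 Myr.

60.261 million years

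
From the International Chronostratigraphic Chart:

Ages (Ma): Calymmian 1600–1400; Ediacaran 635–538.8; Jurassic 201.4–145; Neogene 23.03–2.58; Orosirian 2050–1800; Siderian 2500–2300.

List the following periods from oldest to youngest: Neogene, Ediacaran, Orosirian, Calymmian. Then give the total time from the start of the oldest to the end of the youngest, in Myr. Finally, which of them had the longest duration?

Orosirian → Calymmian → Ediacaran → Neogene; total span 2047.42 Myr; longest is Orosirian

From the excerpt: Neogene 23.03–2.58; Ediacaran 635–538.8; Orosirian 2050–1800; Calymmian 1600–1400 (Ma).
Larger Ma is earlier, so the oldest is Orosirian and the youngest is Neogene; oldest to youngest: Orosirian, Calymmian, Ediacaran, Neogene.
Oldest start 2050 minus youngest end 2.58 gives 2047.42 Myr overall.
Individual lengths (start − end): Orosirian 250; Ediacaran 96.2; Calymmian 200; Neogene 20.45. The largest is Orosirian at 250 Myr.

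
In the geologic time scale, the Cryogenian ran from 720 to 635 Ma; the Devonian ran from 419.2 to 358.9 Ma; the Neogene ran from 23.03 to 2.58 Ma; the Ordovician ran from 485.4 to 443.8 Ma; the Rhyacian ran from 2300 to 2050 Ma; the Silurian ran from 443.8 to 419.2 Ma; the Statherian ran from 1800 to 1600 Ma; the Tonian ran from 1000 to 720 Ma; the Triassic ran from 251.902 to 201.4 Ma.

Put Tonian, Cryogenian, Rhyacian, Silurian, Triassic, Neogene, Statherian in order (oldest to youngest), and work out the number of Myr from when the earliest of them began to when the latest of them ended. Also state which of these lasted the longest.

Rhyacian → Statherian → Tonian → Cryogenian → Silurian → Triassic → Neogene; total span 2297.42 Myr; longest is Tonian

From the excerpt: Tonian 1000–720; Cryogenian 720–635; Rhyacian 2300–2050; Silurian 443.8–419.2; Triassic 251.902–201.4; Neogene 23.03–2.58; Statherian 1800–1600 (Ma).
Larger Ma is earlier, so the oldest is Rhyacian and the youngest is Neogene; oldest to youngest: Rhyacian, Statherian, Tonian, Cryogenian, Silurian, Triassic, Neogene.
Oldest start 2300 minus youngest end 2.58 gives 2297.42 Myr overall.
Individual lengths (start − end): Triassic 50.502; Silurian 24.6; Cryogenian 85; Neogene 20.45; Statherian 200; Tonian 280; Rhyacian 250. The largest is Tonian at 280 Myr.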